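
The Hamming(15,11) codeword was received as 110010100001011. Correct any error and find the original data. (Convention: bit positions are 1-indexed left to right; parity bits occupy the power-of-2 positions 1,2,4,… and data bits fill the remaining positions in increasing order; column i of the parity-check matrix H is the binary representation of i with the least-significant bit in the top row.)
Syndrome s = H · r^T (mod 2), r = 110010100001011:
  s[0] = (101010101010101)·(110010100001011) mod 2 = 1+0+0+0+1+0+1+0+0+0+0+0+0+0+1 mod 2 = 0
  s[1] = (011001100110011)·(110010100001011) mod 2 = 0+1+0+0+0+0+1+0+0+0+0+0+0+1+1 mod 2 = 0
  s[2] = (000111100001111)·(110010100001011) mod 2 = 0+0+0+0+1+0+1+0+0+0+0+1+0+1+1 mod 2 = 1
  s[3] = (000000011111111)·(110010100001011) mod 2 = 0+0+0+0+0+0+0+0+0+0+0+1+0+1+1 mod 2 = 1
Syndrome = 0011
Column 12 of H equals this syndrome → error at bit 12 (1-indexed).
Flip bit 12: 110010100001011 → 110010100000011
Extract data bits at positions {3,5,6,7,9,10,11,12,13,14,15}: 01010000011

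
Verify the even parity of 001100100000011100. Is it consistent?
Sum of all bits: 0+0+1+1+0+0+1+0+0+0+0+0+0+1+1+1+0+0 = 6; 6 mod 2 = 0. Result is 0 → valid parity.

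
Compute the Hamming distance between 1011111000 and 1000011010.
XOR = 0011100010, count of 1s = 4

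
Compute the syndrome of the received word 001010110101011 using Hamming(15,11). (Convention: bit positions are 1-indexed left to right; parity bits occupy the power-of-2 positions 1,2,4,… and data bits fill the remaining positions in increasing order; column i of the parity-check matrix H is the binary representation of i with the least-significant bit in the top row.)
Syndrome s = H · r^T (mod 2), r = 001010110101011:
  s[0] = (101010101010101)·(001010110101011) mod 2 = 0+0+1+0+1+0+1+0+0+0+0+0+0+0+1 mod 2 = 0
  s[1] = (011001100110011)·(001010110101011) mod 2 = 0+0+1+0+0+0+1+0+0+1+0+0+0+1+1 mod 2 = 1
  s[2] = (000111100001111)·(001010110101011) mod 2 = 0+0+0+0+1+0+1+0+0+0+0+1+0+1+1 mod 2 = 1
  s[3] = (000000011111111)·(001010110101011) mod 2 = 0+0+0+0+0+0+0+1+0+1+0+1+0+1+1 mod 2 = 1
Syndrome = 0111
Non-zero syndrome: error at position 14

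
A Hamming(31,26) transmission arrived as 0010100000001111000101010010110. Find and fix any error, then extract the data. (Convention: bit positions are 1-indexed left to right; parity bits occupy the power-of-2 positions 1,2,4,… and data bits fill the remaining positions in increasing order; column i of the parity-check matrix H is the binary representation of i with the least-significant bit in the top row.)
Syndrome s = H · r^T (mod 2), r = 0010100000001111000101010010110:
  s[0] = (1010101010101010101010101010101)·(0010100000001111000101010010110) mod 2 = 0+0+1+0+1+0+0+0+0+0+0+0+1+0+1+0+0+0+0+0+0+0+0+0+0+0+1+0+1+0+0 mod 2 = 0
  s[1] = (0110011001100110011001100110011)·(0010100000001111000101010010110) mod 2 = 0+0+1+0+0+0+0+0+0+0+0+0+0+1+1+0+0+0+0+0+0+1+0+0+0+0+1+0+0+1+0 mod 2 = 0
  s[2] = (0001111000011110000111100001111)·(0010100000001111000101010010110) mod 2 = 0+0+0+0+1+0+0+0+0+0+0+0+1+1+1+0+0+0+0+1+0+1+0+0+0+0+0+0+1+1+0 mod 2 = 0
  s[3] = (0000000111111110000000011111111)·(0010100000001111000101010010110) mod 2 = 0+0+0+0+0+0+0+0+0+0+0+0+1+1+1+0+0+0+0+0+0+0+0+1+0+0+1+0+1+1+0 mod 2 = 1
  s[4] = (0000000000000001111111111111111)·(0010100000001111000101010010110) mod 2 = 0+0+0+0+0+0+0+0+0+0+0+0+0+0+0+1+0+0+0+1+0+1+0+1+0+0+1+0+1+1+0 mod 2 = 1
Syndrome = 00011
Column 24 of H equals this syndrome → error at bit 24 (1-indexed).
Flip bit 24: 0010100000001111000101010010110 → 0010100000001111000101000010110
Extract data bits at positions {3,5,6,7,9,10,11,12,13,14,15,17,18,19,20,21,22,23,24,25,26,27,28,29,30,31}: 11000000111000101000010110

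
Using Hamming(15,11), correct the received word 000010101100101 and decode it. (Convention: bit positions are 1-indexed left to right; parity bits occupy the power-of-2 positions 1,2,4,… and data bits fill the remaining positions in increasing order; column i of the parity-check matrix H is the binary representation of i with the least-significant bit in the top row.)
Syndrome s = H · r^T (mod 2), r = 000010101100101:
  s[0] = (101010101010101)·(000010101100101) mod 2 = 0+0+0+0+1+0+1+0+1+0+0+0+1+0+1 mod 2 = 1
  s[1] = (011001100110011)·(000010101100101) mod 2 = 0+0+0+0+0+0+1+0+0+1+0+0+0+0+1 mod 2 = 1
  s[2] = (000111100001111)·(000010101100101) mod 2 = 0+0+0+0+1+0+1+0+0+0+0+0+1+0+1 mod 2 = 0
  s[3] = (000000011111111)·(000010101100101) mod 2 = 0+0+0+0+0+0+0+0+1+1+0+0+1+0+1 mod 2 = 0
Syndrome = 1100
Column 3 of H equals this syndrome → error at bit 3 (1-indexed).
Flip bit 3: 000010101100101 → 001010101100101
Extract data bits at positions {3,5,6,7,9,10,11,12,13,14,15}: 11011100101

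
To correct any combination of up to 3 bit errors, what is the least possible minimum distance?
Correcting t errors requires d_min ≥ 2t + 1 = 2·3 + 1 = 7.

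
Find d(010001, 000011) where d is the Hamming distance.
XOR = 010010, count of 1s = 2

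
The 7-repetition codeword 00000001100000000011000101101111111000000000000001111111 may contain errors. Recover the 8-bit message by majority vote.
Split into 7-bit blocks and majority-vote each:
  block 1 = 0000000: 0 ones, 7 zeros → 0
  block 2 = 1100000: 2 ones, 5 zeros → 0
  block 3 = 0000110: 2 ones, 5 zeros → 0
  block 4 = 0010110: 3 ones, 4 zeros → 0
  block 5 = 1111111: 7 ones, 0 zeros → 1
  block 6 = 0000000: 0 ones, 7 zeros → 0
  block 7 = 0000000: 0 ones, 7 zeros → 0
  block 8 = 1111111: 7 ones, 0 zeros → 1
Decoded = 00001001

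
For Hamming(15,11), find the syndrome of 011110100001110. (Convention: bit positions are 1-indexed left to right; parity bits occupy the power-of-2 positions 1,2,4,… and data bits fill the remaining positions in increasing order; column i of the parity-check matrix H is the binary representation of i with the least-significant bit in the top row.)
Syndrome s = H · r^T (mod 2), r = 011110100001110:
  s[0] = (101010101010101)·(011110100001110) mod 2 = 0+0+1+0+1+0+1+0+0+0+0+0+1+0+0 mod 2 = 0
  s[1] = (011001100110011)·(011110100001110) mod 2 = 0+1+1+0+0+0+1+0+0+0+0+0+0+1+0 mod 2 = 0
  s[2] = (000111100001111)·(011110100001110) mod 2 = 0+0+0+1+1+0+1+0+0+0+0+1+1+1+0 mod 2 = 0
  s[3] = (000000011111111)·(011110100001110) mod 2 = 0+0+0+0+0+0+0+0+0+0+0+1+1+1+0 mod 2 = 1
Syndrome = 0001
Non-zero syndrome: error at position 8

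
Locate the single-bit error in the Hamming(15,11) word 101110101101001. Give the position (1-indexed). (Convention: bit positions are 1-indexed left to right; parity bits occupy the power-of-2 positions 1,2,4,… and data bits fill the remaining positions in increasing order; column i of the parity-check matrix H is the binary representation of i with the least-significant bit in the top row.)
Syndrome s = H · r^T (mod 2), r = 101110101101001:
  s[0] = (101010101010101)·(101110101101001) mod 2 = 1+0+1+0+1+0+1+0+1+0+0+0+0+0+1 mod 2 = 0
  s[1] = (011001100110011)·(101110101101001) mod 2 = 0+0+1+0+0+0+1+0+0+1+0+0+0+0+1 mod 2 = 0
  s[2] = (000111100001111)·(101110101101001) mod 2 = 0+0+0+1+1+0+1+0+0+0+0+1+0+0+1 mod 2 = 1
  s[3] = (000000011111111)·(101110101101001) mod 2 = 0+0+0+0+0+0+0+0+1+1+0+1+0+0+1 mod 2 = 0
Syndrome = 0010
Column i of H is the binary representation of i, so the syndrome is the binary index of the flipped bit.
Read s = 0010 with s[0] as LSB: 0·2^0 + 0·2^1 + 1·2^2 + 0·2^3 = 4.
Error is at bit position 4.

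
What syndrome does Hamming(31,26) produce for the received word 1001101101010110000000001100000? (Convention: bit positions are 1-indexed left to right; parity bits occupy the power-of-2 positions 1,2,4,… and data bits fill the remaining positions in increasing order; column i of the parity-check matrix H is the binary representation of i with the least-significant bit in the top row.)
Syndrome s = H · r^T (mod 2), r = 1001101101010110000000001100000:
  s[0] = (1010101010101010101010101010101)·(1001101101010110000000001100000) mod 2 = 1+0+0+0+1+0+1+0+0+0+0+0+0+0+1+0+0+0+0+0+0+0+0+0+1+0+0+0+0+0+0 mod 2 = 1
  s[1] = (0110011001100110011001100110011)·(1001101101010110000000001100000) mod 2 = 0+0+0+0+0+0+1+0+0+1+0+0+0+1+1+0+0+0+0+0+0+0+0+0+0+1+0+0+0+0+0 mod 2 = 1
  s[2] = (0001111000011110000111100001111)·(1001101101010110000000001100000) mod 2 = 0+0+0+1+1+0+1+0+0+0+0+1+0+1+1+0+0+0+0+0+0+0+0+0+0+0+0+0+0+0+0 mod 2 = 0
  s[3] = (0000000111111110000000011111111)·(1001101101010110000000001100000) mod 2 = 0+0+0+0+0+0+0+1+0+1+0+1+0+1+1+0+0+0+0+0+0+0+0+0+1+1+0+0+0+0+0 mod 2 = 1
  s[4] = (0000000000000001111111111111111)·(1001101101010110000000001100000) mod 2 = 0+0+0+0+0+0+0+0+0+0+0+0+0+0+0+0+0+0+0+0+0+0+0+0+1+1+0+0+0+0+0 mod 2 = 0
Syndrome = 11010
Non-zero syndrome: error at position 11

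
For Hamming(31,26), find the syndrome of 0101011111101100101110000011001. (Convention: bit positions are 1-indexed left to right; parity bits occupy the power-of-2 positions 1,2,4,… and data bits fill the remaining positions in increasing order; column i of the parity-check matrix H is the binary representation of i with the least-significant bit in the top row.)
Syndrome s = H · r^T (mod 2), r = 0101011111101100101110000011001:
  s[0] = (1010101010101010101010101010101)·(0101011111101100101110000011001) mod 2 = 0+0+0+0+0+0+1+0+1+0+1+0+1+0+0+0+1+0+1+0+1+0+0+0+0+0+1+0+0+0+1 mod 2 = 1
  s[1] = (0110011001100110011001100110011)·(0101011111101100101110000011001) mod 2 = 0+1+0+0+0+1+1+0+0+1+1+0+0+1+0+0+0+0+1+0+0+0+0+0+0+0+1+0+0+0+1 mod 2 = 1
  s[2] = (0001111000011110000111100001111)·(0101011111101100101110000011001) mod 2 = 0+0+0+1+0+1+1+0+0+0+0+0+1+1+0+0+0+0+0+1+1+0+0+0+0+0+0+1+0+0+1 mod 2 = 1
  s[3] = (0000000111111110000000011111111)·(0101011111101100101110000011001) mod 2 = 0+0+0+0+0+0+0+1+1+1+1+0+1+1+0+0+0+0+0+0+0+0+0+0+0+0+1+1+0+0+1 mod 2 = 1
  s[4] = (0000000000000001111111111111111)·(0101011111101100101110000011001) mod 2 = 0+0+0+0+0+0+0+0+0+0+0+0+0+0+0+0+1+0+1+1+1+0+0+0+0+0+1+1+0+0+1 mod 2 = 1
Syndrome = 11111
Non-zero syndrome: error at position 31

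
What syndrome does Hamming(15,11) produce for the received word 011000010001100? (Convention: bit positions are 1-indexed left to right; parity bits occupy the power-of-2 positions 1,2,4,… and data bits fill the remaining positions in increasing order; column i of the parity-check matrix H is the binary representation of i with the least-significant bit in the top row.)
Syndrome s = H · r^T (mod 2), r = 011000010001100:
  s[0] = (101010101010101)·(011000010001100) mod 2 = 0+0+1+0+0+0+0+0+0+0+0+0+1+0+0 mod 2 = 0
  s[1] = (011001100110011)·(011000010001100) mod 2 = 0+1+1+0+0+0+0+0+0+0+0+0+0+0+0 mod 2 = 0
  s[2] = (000111100001111)·(011000010001100) mod 2 = 0+0+0+0+0+0+0+0+0+0+0+1+1+0+0 mod 2 = 0
  s[3] = (000000011111111)·(011000010001100) mod 2 = 0+0+0+0+0+0+0+1+0+0+0+1+1+0+0 mod 2 = 1
Syndrome = 0001
Non-zero syndrome: error at position 8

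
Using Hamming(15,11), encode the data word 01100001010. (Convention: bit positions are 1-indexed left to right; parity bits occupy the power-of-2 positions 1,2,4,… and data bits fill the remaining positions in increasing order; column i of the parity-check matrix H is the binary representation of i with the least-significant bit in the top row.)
Codeword c = d · G (mod 2), d = 01100001010:
  c[0] = d·G[:,0] = (01100001010)·(11011010101) mod 2 = 0+1+0+0+0+0+0+0+0+0+0 mod 2 = 1
  c[1] = d·G[:,1] = (01100001010)·(10110110011) mod 2 = 0+0+1+0+0+0+0+0+0+1+0 mod 2 = 0
  c[2] = d·G[:,2] = (01100001010)·(10000000000) mod 2 = 0+0+0+0+0+0+0+0+0+0+0 mod 2 = 0
  c[3] = d·G[:,3] = (01100001010)·(01110001111) mod 2 = 0+1+1+0+0+0+0+1+0+1+0 mod 2 = 0
  c[4] = d·G[:,4] = (01100001010)·(01000000000) mod 2 = 0+1+0+0+0+0+0+0+0+0+0 mod 2 = 1
  c[5] = d·G[:,5] = (01100001010)·(00100000000) mod 2 = 0+0+1+0+0+0+0+0+0+0+0 mod 2 = 1
  c[6] = d·G[:,6] = (01100001010)·(00010000000) mod 2 = 0+0+0+0+0+0+0+0+0+0+0 mod 2 = 0
  c[7] = d·G[:,7] = (01100001010)·(00001111111) mod 2 = 0+0+0+0+0+0+0+1+0+1+0 mod 2 = 0
  c[8] = d·G[:,8] = (01100001010)·(00001000000) mod 2 = 0+0+0+0+0+0+0+0+0+0+0 mod 2 = 0
  c[9] = d·G[:,9] = (01100001010)·(00000100000) mod 2 = 0+0+0+0+0+0+0+0+0+0+0 mod 2 = 0
  c[10] = d·G[:,10] = (01100001010)·(00000010000) mod 2 = 0+0+0+0+0+0+0+0+0+0+0 mod 2 = 0
  c[11] = d·G[:,11] = (01100001010)·(00000001000) mod 2 = 0+0+0+0+0+0+0+1+0+0+0 mod 2 = 1
  c[12] = d·G[:,12] = (01100001010)·(00000000100) mod 2 = 0+0+0+0+0+0+0+0+0+0+0 mod 2 = 0
  c[13] = d·G[:,13] = (01100001010)·(00000000010) mod 2 = 0+0+0+0+0+0+0+0+0+1+0 mod 2 = 1
  c[14] = d·G[:,14] = (01100001010)·(00000000001) mod 2 = 0+0+0+0+0+0+0+0+0+0+0 mod 2 = 0
Codeword = 100011000001010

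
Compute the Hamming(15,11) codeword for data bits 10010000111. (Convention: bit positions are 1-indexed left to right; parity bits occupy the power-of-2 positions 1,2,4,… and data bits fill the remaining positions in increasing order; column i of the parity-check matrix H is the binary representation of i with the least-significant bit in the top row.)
Codeword c = d · G (mod 2), d = 10010000111:
  c[0] = d·G[:,0] = (10010000111)·(11011010101) mod 2 = 1+0+0+1+0+0+0+0+1+0+1 mod 2 = 0
  c[1] = d·G[:,1] = (10010000111)·(10110110011) mod 2 = 1+0+0+1+0+0+0+0+0+1+1 mod 2 = 0
  c[2] = d·G[:,2] = (10010000111)·(10000000000) mod 2 = 1+0+0+0+0+0+0+0+0+0+0 mod 2 = 1
  c[3] = d·G[:,3] = (10010000111)·(01110001111) mod 2 = 0+0+0+1+0+0+0+0+1+1+1 mod 2 = 0
  c[4] = d·G[:,4] = (10010000111)·(01000000000) mod 2 = 0+0+0+0+0+0+0+0+0+0+0 mod 2 = 0
  c[5] = d·G[:,5] = (10010000111)·(00100000000) mod 2 = 0+0+0+0+0+0+0+0+0+0+0 mod 2 = 0
  c[6] = d·G[:,6] = (10010000111)·(00010000000) mod 2 = 0+0+0+1+0+0+0+0+0+0+0 mod 2 = 1
  c[7] = d·G[:,7] = (10010000111)·(00001111111) mod 2 = 0+0+0+0+0+0+0+0+1+1+1 mod 2 = 1
  c[8] = d·G[:,8] = (10010000111)·(00001000000) mod 2 = 0+0+0+0+0+0+0+0+0+0+0 mod 2 = 0
  c[9] = d·G[:,9] = (10010000111)·(00000100000) mod 2 = 0+0+0+0+0+0+0+0+0+0+0 mod 2 = 0
  c[10] = d·G[:,10] = (10010000111)·(00000010000) mod 2 = 0+0+0+0+0+0+0+0+0+0+0 mod 2 = 0
  c[11] = d·G[:,11] = (10010000111)·(00000001000) mod 2 = 0+0+0+0+0+0+0+0+0+0+0 mod 2 = 0
  c[12] = d·G[:,12] = (10010000111)·(00000000100) mod 2 = 0+0+0+0+0+0+0+0+1+0+0 mod 2 = 1
  c[13] = d·G[:,13] = (10010000111)·(00000000010) mod 2 = 0+0+0+0+0+0+0+0+0+1+0 mod 2 = 1
  c[14] = d·G[:,14] = (10010000111)·(00000000001) mod 2 = 0+0+0+0+0+0+0+0+0+0+1 mod 2 = 1
Codeword = 001000110000111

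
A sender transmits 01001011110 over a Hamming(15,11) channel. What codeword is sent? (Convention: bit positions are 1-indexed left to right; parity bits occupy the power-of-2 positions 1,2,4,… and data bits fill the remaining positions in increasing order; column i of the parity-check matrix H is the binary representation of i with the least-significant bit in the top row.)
Codeword c = d · G (mod 2), d = 01001011110:
  c[0] = d·G[:,0] = (01001011110)·(11011010101) mod 2 = 0+1+0+0+1+0+1+0+1+0+0 mod 2 = 0
  c[1] = d·G[:,1] = (01001011110)·(10110110011) mod 2 = 0+0+0+0+0+0+1+0+0+1+0 mod 2 = 0
  c[2] = d·G[:,2] = (01001011110)·(10000000000) mod 2 = 0+0+0+0+0+0+0+0+0+0+0 mod 2 = 0
  c[3] = d·G[:,3] = (01001011110)·(01110001111) mod 2 = 0+1+0+0+0+0+0+1+1+1+0 mod 2 = 0
  c[4] = d·G[:,4] = (01001011110)·(01000000000) mod 2 = 0+1+0+0+0+0+0+0+0+0+0 mod 2 = 1
  c[5] = d·G[:,5] = (01001011110)·(00100000000) mod 2 = 0+0+0+0+0+0+0+0+0+0+0 mod 2 = 0
  c[6] = d·G[:,6] = (01001011110)·(00010000000) mod 2 = 0+0+0+0+0+0+0+0+0+0+0 mod 2 = 0
  c[7] = d·G[:,7] = (01001011110)·(00001111111) mod 2 = 0+0+0+0+1+0+1+1+1+1+0 mod 2 = 1
  c[8] = d·G[:,8] = (01001011110)·(00001000000) mod 2 = 0+0+0+0+1+0+0+0+0+0+0 mod 2 = 1
  c[9] = d·G[:,9] = (01001011110)·(00000100000) mod 2 = 0+0+0+0+0+0+0+0+0+0+0 mod 2 = 0
  c[10] = d·G[:,10] = (01001011110)·(00000010000) mod 2 = 0+0+0+0+0+0+1+0+0+0+0 mod 2 = 1
  c[11] = d·G[:,11] = (01001011110)·(00000001000) mod 2 = 0+0+0+0+0+0+0+1+0+0+0 mod 2 = 1
  c[12] = d·G[:,12] = (01001011110)·(00000000100) mod 2 = 0+0+0+0+0+0+0+0+1+0+0 mod 2 = 1
  c[13] = d·G[:,13] = (01001011110)·(00000000010) mod 2 = 0+0+0+0+0+0+0+0+0+1+0 mod 2 = 1
  c[14] = d·G[:,14] = (01001011110)·(00000000001) mod 2 = 0+0+0+0+0+0+0+0+0+0+0 mod 2 = 0
Codeword = 000010011011110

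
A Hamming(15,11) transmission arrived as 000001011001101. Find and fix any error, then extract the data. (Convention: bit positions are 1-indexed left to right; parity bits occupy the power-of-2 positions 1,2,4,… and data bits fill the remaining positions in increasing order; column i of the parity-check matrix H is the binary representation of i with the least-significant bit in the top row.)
Syndrome s = H · r^T (mod 2), r = 000001011001101:
  s[0] = (101010101010101)·(000001011001101) mod 2 = 0+0+0+0+0+0+0+0+1+0+0+0+1+0+1 mod 2 = 1
  s[1] = (011001100110011)·(000001011001101) mod 2 = 0+0+0+0+0+1+0+0+0+0+0+0+0+0+1 mod 2 = 0
  s[2] = (000111100001111)·(000001011001101) mod 2 = 0+0+0+0+0+1+0+0+0+0+0+1+1+0+1 mod 2 = 0
  s[3] = (000000011111111)·(000001011001101) mod 2 = 0+0+0+0+0+0+0+1+1+0+0+1+1+0+1 mod 2 = 1
Syndrome = 1001
Column 9 of H equals this syndrome → error at bit 9 (1-indexed).
Flip bit 9: 000001011001101 → 000001010001101
Extract data bits at positions {3,5,6,7,9,10,11,12,13,14,15}: 00100001101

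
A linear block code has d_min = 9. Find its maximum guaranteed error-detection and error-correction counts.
(a) Detection requires d_min ≥ e+1, so e ≤ d_min − 1 = 8.
(b) Correction requires d_min ≥ 2t+1, so t ≤ ⌊(d_min − 1)/2⌋ = ⌊8/2⌋ = 4.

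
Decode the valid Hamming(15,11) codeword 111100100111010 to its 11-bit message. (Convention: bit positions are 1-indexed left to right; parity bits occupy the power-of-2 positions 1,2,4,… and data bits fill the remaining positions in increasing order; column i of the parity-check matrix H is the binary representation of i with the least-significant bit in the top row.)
Parity bits occupy power-of-2 positions; data bits are at positions {3,5,6,7,9,10,11,12,13,14,15} (1-indexed).
Extract: c[3]=1 c[5]=0 c[6]=0 c[7]=1 c[9]=0 c[10]=1 c[11]=1 c[12]=1 c[13]=0 c[14]=1 c[15]=0
Data = 10010111010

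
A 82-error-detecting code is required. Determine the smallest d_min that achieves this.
Detecting e errors requires d_min ≥ e + 1 = 82 + 1 = 83.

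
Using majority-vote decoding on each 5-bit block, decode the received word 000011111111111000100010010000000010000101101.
Split into 5-bit blocks and majority-vote each:
  block 1 = 00001: 1 ones, 4 zeros → 0
  block 2 = 11111: 5 ones, 0 zeros → 1
  block 3 = 11111: 5 ones, 0 zeros → 1
  block 4 = 00010: 1 ones, 4 zeros → 0
  block 5 = 00100: 1 ones, 4 zeros → 0
  block 6 = 10000: 1 ones, 4 zeros → 0
  block 7 = 00001: 1 ones, 4 zeros → 0
  block 8 = 00001: 1 ones, 4 zeros → 0
  block 9 = 01101: 3 ones, 2 zeros → 1
Decoded = 011000001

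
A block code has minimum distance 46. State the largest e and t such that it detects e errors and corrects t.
(a) Detection requires d_min ≥ e+1, so e ≤ d_min − 1 = 45.
(b) Correction requires d_min ≥ 2t+1, so t ≤ ⌊(d_min − 1)/2⌋ = ⌊45/2⌋ = 22.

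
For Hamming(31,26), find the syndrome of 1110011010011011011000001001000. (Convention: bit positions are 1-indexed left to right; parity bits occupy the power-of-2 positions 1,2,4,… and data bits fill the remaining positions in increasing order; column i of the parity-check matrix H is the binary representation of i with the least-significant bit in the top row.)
Syndrome s = H · r^T (mod 2), r = 1110011010011011011000001001000:
  s[0] = (1010101010101010101010101010101)·(1110011010011011011000001001000) mod 2 = 1+0+1+0+0+0+1+0+1+0+0+0+1+0+1+0+0+0+1+0+0+0+0+0+1+0+0+0+0+0+0 mod 2 = 0
  s[1] = (0110011001100110011001100110011)·(1110011010011011011000001001000) mod 2 = 0+1+1+0+0+1+1+0+0+0+0+0+0+0+1+0+0+1+1+0+0+0+0+0+0+0+0+0+0+0+0 mod 2 = 1
  s[2] = (0001111000011110000111100001111)·(1110011010011011011000001001000) mod 2 = 0+0+0+0+0+1+1+0+0+0+0+1+1+0+1+0+0+0+0+0+0+0+0+0+0+0+0+1+0+0+0 mod 2 = 0
  s[3] = (0000000111111110000000011111111)·(1110011010011011011000001001000) mod 2 = 0+0+0+0+0+0+0+0+1+0+0+1+1+0+1+0+0+0+0+0+0+0+0+0+1+0+0+1+0+0+0 mod 2 = 0
  s[4] = (0000000000000001111111111111111)·(1110011010011011011000001001000) mod 2 = 0+0+0+0+0+0+0+0+0+0+0+0+0+0+0+1+0+1+1+0+0+0+0+0+1+0+0+1+0+0+0 mod 2 = 1
Syndrome = 01001
Non-zero syndrome: error at position 18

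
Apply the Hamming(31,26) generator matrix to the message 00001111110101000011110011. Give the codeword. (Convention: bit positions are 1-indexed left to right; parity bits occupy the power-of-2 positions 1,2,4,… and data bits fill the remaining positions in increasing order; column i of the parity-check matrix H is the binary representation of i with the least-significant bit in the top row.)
Codeword c = d · G (mod 2), d = 00001111110101000011110011:
  c[0] = d·G[:,0] = (00001111110101000011110011)·(11011010101101010101010101) mod 2 = 0+0+0+0+1+0+1+0+1+0+0+1+0+1+0+0+0+0+0+1+0+1+0+0+0+1 mod 2 = 0
  c[1] = d·G[:,1] = (00001111110101000011110011)·(10110110011011001100110011) mod 2 = 0+0+0+0+0+1+1+0+0+1+0+0+0+1+0+0+0+0+0+0+1+1+0+0+1+1 mod 2 = 0
  c[2] = d·G[:,2] = (00001111110101000011110011)·(10000000000000000000000000) mod 2 = 0+0+0+0+0+0+0+0+0+0+0+0+0+0+0+0+0+0+0+0+0+0+0+0+0+0 mod 2 = 0
  c[3] = d·G[:,3] = (00001111110101000011110011)·(01110001111000111100001111) mod 2 = 0+0+0+0+0+0+0+1+1+1+0+0+0+0+0+0+0+0+0+0+0+0+0+0+1+1 mod 2 = 1
  c[4] = d·G[:,4] = (00001111110101000011110011)·(01000000000000000000000000) mod 2 = 0+0+0+0+0+0+0+0+0+0+0+0+0+0+0+0+0+0+0+0+0+0+0+0+0+0 mod 2 = 0
  c[5] = d·G[:,5] = (00001111110101000011110011)·(00100000000000000000000000) mod 2 = 0+0+0+0+0+0+0+0+0+0+0+0+0+0+0+0+0+0+0+0+0+0+0+0+0+0 mod 2 = 0
  c[6] = d·G[:,6] = (00001111110101000011110011)·(00010000000000000000000000) mod 2 = 0+0+0+0+0+0+0+0+0+0+0+0+0+0+0+0+0+0+0+0+0+0+0+0+0+0 mod 2 = 0
  c[7] = d·G[:,7] = (00001111110101000011110011)·(00001111111000000011111111) mod 2 = 0+0+0+0+1+1+1+1+1+1+0+0+0+0+0+0+0+0+1+1+1+1+0+0+1+1 mod 2 = 0
  c[8] = d·G[:,8] = (00001111110101000011110011)·(00001000000000000000000000) mod 2 = 0+0+0+0+1+0+0+0+0+0+0+0+0+0+0+0+0+0+0+0+0+0+0+0+0+0 mod 2 = 1
  c[9] = d·G[:,9] = (00001111110101000011110011)·(00000100000000000000000000) mod 2 = 0+0+0+0+0+1+0+0+0+0+0+0+0+0+0+0+0+0+0+0+0+0+0+0+0+0 mod 2 = 1
  c[10] = d·G[:,10] = (00001111110101000011110011)·(00000010000000000000000000) mod 2 = 0+0+0+0+0+0+1+0+0+0+0+0+0+0+0+0+0+0+0+0+0+0+0+0+0+0 mod 2 = 1
  c[11] = d·G[:,11] = (00001111110101000011110011)·(00000001000000000000000000) mod 2 = 0+0+0+0+0+0+0+1+0+0+0+0+0+0+0+0+0+0+0+0+0+0+0+0+0+0 mod 2 = 1
  c[12] = d·G[:,12] = (00001111110101000011110011)·(00000000100000000000000000) mod 2 = 0+0+0+0+0+0+0+0+1+0+0+0+0+0+0+0+0+0+0+0+0+0+0+0+0+0 mod 2 = 1
  c[13] = d·G[:,13] = (00001111110101000011110011)·(00000000010000000000000000) mod 2 = 0+0+0+0+0+0+0+0+0+1+0+0+0+0+0+0+0+0+0+0+0+0+0+0+0+0 mod 2 = 1
  c[14] = d·G[:,14] = (00001111110101000011110011)·(00000000001000000000000000) mod 2 = 0+0+0+0+0+0+0+0+0+0+0+0+0+0+0+0+0+0+0+0+0+0+0+0+0+0 mod 2 = 0
  c[15] = d·G[:,15] = (00001111110101000011110011)·(00000000000111111111111111) mod 2 = 0+0+0+0+0+0+0+0+0+0+0+1+0+1+0+0+0+0+1+1+1+1+0+0+1+1 mod 2 = 0
  c[16] = d·G[:,16] = (00001111110101000011110011)·(00000000000100000000000000) mod 2 = 0+0+0+0+0+0+0+0+0+0+0+1+0+0+0+0+0+0+0+0+0+0+0+0+0+0 mod 2 = 1
  c[17] = d·G[:,17] = (00001111110101000011110011)·(00000000000010000000000000) mod 2 = 0+0+0+0+0+0+0+0+0+0+0+0+0+0+0+0+0+0+0+0+0+0+0+0+0+0 mod 2 = 0
  c[18] = d·G[:,18] = (00001111110101000011110011)·(00000000000001000000000000) mod 2 = 0+0+0+0+0+0+0+0+0+0+0+0+0+1+0+0+0+0+0+0+0+0+0+0+0+0 mod 2 = 1
  c[19] = d·G[:,19] = (00001111110101000011110011)·(00000000000000100000000000) mod 2 = 0+0+0+0+0+0+0+0+0+0+0+0+0+0+0+0+0+0+0+0+0+0+0+0+0+0 mod 2 = 0
  c[20] = d·G[:,20] = (00001111110101000011110011)·(00000000000000010000000000) mod 2 = 0+0+0+0+0+0+0+0+0+0+0+0+0+0+0+0+0+0+0+0+0+0+0+0+0+0 mod 2 = 0
  c[21] = d·G[:,21] = (00001111110101000011110011)·(00000000000000001000000000) mod 2 = 0+0+0+0+0+0+0+0+0+0+0+0+0+0+0+0+0+0+0+0+0+0+0+0+0+0 mod 2 = 0
  c[22] = d·G[:,22] = (00001111110101000011110011)·(00000000000000000100000000) mod 2 = 0+0+0+0+0+0+0+0+0+0+0+0+0+0+0+0+0+0+0+0+0+0+0+0+0+0 mod 2 = 0
  c[23] = d·G[:,23] = (00001111110101000011110011)·(00000000000000000010000000) mod 2 = 0+0+0+0+0+0+0+0+0+0+0+0+0+0+0+0+0+0+1+0+0+0+0+0+0+0 mod 2 = 1
  c[24] = d·G[:,24] = (00001111110101000011110011)·(00000000000000000001000000) mod 2 = 0+0+0+0+0+0+0+0+0+0+0+0+0+0+0+0+0+0+0+1+0+0+0+0+0+0 mod 2 = 1
  c[25] = d·G[:,25] = (00001111110101000011110011)·(00000000000000000000100000) mod 2 = 0+0+0+0+0+0+0+0+0+0+0+0+0+0+0+0+0+0+0+0+1+0+0+0+0+0 mod 2 = 1
  c[26] = d·G[:,26] = (00001111110101000011110011)·(00000000000000000000010000) mod 2 = 0+0+0+0+0+0+0+0+0+0+0+0+0+0+0+0+0+0+0+0+0+1+0+0+0+0 mod 2 = 1
  c[27] = d·G[:,27] = (00001111110101000011110011)·(00000000000000000000001000) mod 2 = 0+0+0+0+0+0+0+0+0+0+0+0+0+0+0+0+0+0+0+0+0+0+0+0+0+0 mod 2 = 0
  c[28] = d·G[:,28] = (00001111110101000011110011)·(00000000000000000000000100) mod 2 = 0+0+0+0+0+0+0+0+0+0+0+0+0+0+0+0+0+0+0+0+0+0+0+0+0+0 mod 2 = 0
  c[29] = d·G[:,29] = (00001111110101000011110011)·(00000000000000000000000010) mod 2 = 0+0+0+0+0+0+0+0+0+0+0+0+0+0+0+0+0+0+0+0+0+0+0+0+1+0 mod 2 = 1
  c[30] = d·G[:,30] = (00001111110101000011110011)·(00000000000000000000000001) mod 2 = 0+0+0+0+0+0+0+0+0+0+0+0+0+0+0+0+0+0+0+0+0+0+0+0+0+1 mod 2 = 1
Codeword = 0001000011111100101000011110011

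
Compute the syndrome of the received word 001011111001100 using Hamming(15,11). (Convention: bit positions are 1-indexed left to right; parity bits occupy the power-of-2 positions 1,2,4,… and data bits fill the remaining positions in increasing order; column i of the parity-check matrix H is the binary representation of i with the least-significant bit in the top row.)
Syndrome s = H · r^T (mod 2), r = 001011111001100:
  s[0] = (101010101010101)·(001011111001100) mod 2 = 0+0+1+0+1+0+1+0+1+0+0+0+1+0+0 mod 2 = 1
  s[1] = (011001100110011)·(001011111001100) mod 2 = 0+0+1+0+0+1+1+0+0+0+0+0+0+0+0 mod 2 = 1
  s[2] = (000111100001111)·(001011111001100) mod 2 = 0+0+0+0+1+1+1+0+0+0+0+1+1+0+0 mod 2 = 1
  s[3] = (000000011111111)·(001011111001100) mod 2 = 0+0+0+0+0+0+0+1+1+0+0+1+1+0+0 mod 2 = 0
Syndrome = 1110
Non-zero syndrome: error at position 7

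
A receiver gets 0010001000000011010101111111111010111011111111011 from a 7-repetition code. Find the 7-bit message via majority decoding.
Split into 7-bit blocks and majority-vote each:
  block 1 = 0010001: 2 ones, 5 zeros → 0
  block 2 = 0000000: 0 ones, 7 zeros → 0
  block 3 = 1101010: 4 ones, 3 zeros → 1
  block 4 = 1111111: 7 ones, 0 zeros → 1
  block 5 = 1110101: 5 ones, 2 zeros → 1
  block 6 = 1101111: 6 ones, 1 zeros → 1
  block 7 = 1111011: 6 ones, 1 zeros → 1
Decoded = 0011111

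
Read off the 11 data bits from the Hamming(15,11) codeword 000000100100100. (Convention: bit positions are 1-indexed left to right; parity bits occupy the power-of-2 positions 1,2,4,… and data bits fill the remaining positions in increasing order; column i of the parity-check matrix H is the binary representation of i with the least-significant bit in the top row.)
Parity bits occupy power-of-2 positions; data bits are at positions {3,5,6,7,9,10,11,12,13,14,15} (1-indexed).
Extract: c[3]=0 c[5]=0 c[6]=0 c[7]=1 c[9]=0 c[10]=1 c[11]=0 c[12]=0 c[13]=1 c[14]=0 c[15]=0
Data = 00010100100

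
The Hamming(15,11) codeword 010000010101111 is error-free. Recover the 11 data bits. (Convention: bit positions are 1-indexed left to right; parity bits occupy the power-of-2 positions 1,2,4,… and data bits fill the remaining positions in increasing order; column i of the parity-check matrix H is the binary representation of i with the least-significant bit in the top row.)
Parity bits occupy power-of-2 positions; data bits are at positions {3,5,6,7,9,10,11,12,13,14,15} (1-indexed).
Extract: c[3]=0 c[5]=0 c[6]=0 c[7]=0 c[9]=0 c[10]=1 c[11]=0 c[12]=1 c[13]=1 c[14]=1 c[15]=1
Data = 00000101111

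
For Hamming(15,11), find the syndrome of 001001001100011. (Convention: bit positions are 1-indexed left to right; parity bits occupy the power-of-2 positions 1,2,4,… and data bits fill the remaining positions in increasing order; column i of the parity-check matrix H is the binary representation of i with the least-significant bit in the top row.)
Syndrome s = H · r^T (mod 2), r = 001001001100011:
  s[0] = (101010101010101)·(001001001100011) mod 2 = 0+0+1+0+0+0+0+0+1+0+0+0+0+0+1 mod 2 = 1
  s[1] = (011001100110011)·(001001001100011) mod 2 = 0+0+1+0+0+1+0+0+0+1+0+0+0+1+1 mod 2 = 1
  s[2] = (000111100001111)·(001001001100011) mod 2 = 0+0+0+0+0+1+0+0+0+0+0+0+0+1+1 mod 2 = 1
  s[3] = (000000011111111)·(001001001100011) mod 2 = 0+0+0+0+0+0+0+0+1+1+0+0+0+1+1 mod 2 = 0
Syndrome = 1110
Non-zero syndrome: error at position 7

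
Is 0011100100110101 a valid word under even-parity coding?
Sum of all bits: 0+0+1+1+1+0+0+1+0+0+1+1+0+1+0+1 = 8; 8 mod 2 = 0. Result is 0 → valid parity.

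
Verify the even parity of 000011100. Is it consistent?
Sum of all bits: 0+0+0+0+1+1+1+0+0 = 3; 3 mod 2 = 1. Result is 1 → parity error detected.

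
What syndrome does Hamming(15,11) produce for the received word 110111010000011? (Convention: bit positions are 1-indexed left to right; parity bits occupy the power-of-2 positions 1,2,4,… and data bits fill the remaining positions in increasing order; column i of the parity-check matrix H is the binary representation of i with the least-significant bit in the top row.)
Syndrome s = H · r^T (mod 2), r = 110111010000011:
  s[0] = (101010101010101)·(110111010000011) mod 2 = 1+0+0+0+1+0+0+0+0+0+0+0+0+0+1 mod 2 = 1
  s[1] = (011001100110011)·(110111010000011) mod 2 = 0+1+0+0+0+1+0+0+0+0+0+0+0+1+1 mod 2 = 0
  s[2] = (000111100001111)·(110111010000011) mod 2 = 0+0+0+1+1+1+0+0+0+0+0+0+0+1+1 mod 2 = 1
  s[3] = (000000011111111)·(110111010000011) mod 2 = 0+0+0+0+0+0+0+1+0+0+0+0+0+1+1 mod 2 = 1
Syndrome = 1011
Non-zero syndrome: error at position 13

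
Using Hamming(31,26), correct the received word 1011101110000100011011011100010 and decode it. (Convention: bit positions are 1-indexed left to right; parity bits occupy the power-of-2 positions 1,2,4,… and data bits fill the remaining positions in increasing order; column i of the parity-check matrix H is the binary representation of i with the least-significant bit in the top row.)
Syndrome s = H · r^T (mod 2), r = 1011101110000100011011011100010:
  s[0] = (1010101010101010101010101010101)·(1011101110000100011011011100010) mod 2 = 1+0+1+0+1+0+1+0+1+0+0+0+0+0+0+0+0+0+1+0+1+0+0+0+1+0+0+0+0+0+0 mod 2 = 0
  s[1] = (0110011001100110011001100110011)·(1011101110000100011011011100010) mod 2 = 0+0+1+0+0+0+1+0+0+0+0+0+0+1+0+0+0+1+1+0+0+1+0+0+0+1+0+0+0+1+0 mod 2 = 0
  s[2] = (0001111000011110000111100001111)·(1011101110000100011011011100010) mod 2 = 0+0+0+1+1+0+1+0+0+0+0+0+0+1+0+0+0+0+0+0+1+1+0+0+0+0+0+0+0+1+0 mod 2 = 1
  s[3] = (0000000111111110000000011111111)·(1011101110000100011011011100010) mod 2 = 0+0+0+0+0+0+0+1+1+0+0+0+0+1+0+0+0+0+0+0+0+0+0+1+1+1+0+0+0+1+0 mod 2 = 1
  s[4] = (0000000000000001111111111111111)·(1011101110000100011011011100010) mod 2 = 0+0+0+0+0+0+0+0+0+0+0+0+0+0+0+0+0+1+1+0+1+1+0+1+1+1+0+0+0+1+0 mod 2 = 0
Syndrome = 00110
Column 12 of H equals this syndrome → error at bit 12 (1-indexed).
Flip bit 12: 1011101110000100011011011100010 → 1011101110010100011011011100010
Extract data bits at positions {3,5,6,7,9,10,11,12,13,14,15,17,18,19,20,21,22,23,24,25,26,27,28,29,30,31}: 11011001010011011011100010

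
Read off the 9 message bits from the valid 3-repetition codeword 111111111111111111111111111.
Split into 3-bit blocks: 111 111 111 111 111 111 111 111 111
Data = 111111111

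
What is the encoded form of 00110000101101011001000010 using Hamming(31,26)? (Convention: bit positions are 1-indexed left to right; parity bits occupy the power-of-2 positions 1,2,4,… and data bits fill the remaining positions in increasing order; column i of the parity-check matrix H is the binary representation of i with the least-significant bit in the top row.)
Codeword c = d · G (mod 2), d = 00110000101101011001000010:
  c[0] = d·G[:,0] = (00110000101101011001000010)·(11011010101101010101010101) mod 2 = 0+0+0+1+0+0+0+0+1+0+1+1+0+1+0+1+0+0+0+1+0+0+0+0+0+0 mod 2 = 1
  c[1] = d·G[:,1] = (00110000101101011001000010)·(10110110011011001100110011) mod 2 = 0+0+1+1+0+0+0+0+0+0+1+0+0+1+0+0+1+0+0+0+0+0+0+0+1+0 mod 2 = 0
  c[2] = d·G[:,2] = (00110000101101011001000010)·(10000000000000000000000000) mod 2 = 0+0+0+0+0+0+0+0+0+0+0+0+0+0+0+0+0+0+0+0+0+0+0+0+0+0 mod 2 = 0
  c[3] = d·G[:,3] = (00110000101101011001000010)·(01110001111000111100001111) mod 2 = 0+0+1+1+0+0+0+0+1+0+1+0+0+0+0+1+1+0+0+0+0+0+0+0+1+0 mod 2 = 1
  c[4] = d·G[:,4] = (00110000101101011001000010)·(01000000000000000000000000) mod 2 = 0+0+0+0+0+0+0+0+0+0+0+0+0+0+0+0+0+0+0+0+0+0+0+0+0+0 mod 2 = 0
  c[5] = d·G[:,5] = (00110000101101011001000010)·(00100000000000000000000000) mod 2 = 0+0+1+0+0+0+0+0+0+0+0+0+0+0+0+0+0+0+0+0+0+0+0+0+0+0 mod 2 = 1
  c[6] = d·G[:,6] = (00110000101101011001000010)·(00010000000000000000000000) mod 2 = 0+0+0+1+0+0+0+0+0+0+0+0+0+0+0+0+0+0+0+0+0+0+0+0+0+0 mod 2 = 1
  c[7] = d·G[:,7] = (00110000101101011001000010)·(00001111111000000011111111) mod 2 = 0+0+0+0+0+0+0+0+1+0+1+0+0+0+0+0+0+0+0+1+0+0+0+0+1+0 mod 2 = 0
  c[8] = d·G[:,8] = (00110000101101011001000010)·(00001000000000000000000000) mod 2 = 0+0+0+0+0+0+0+0+0+0+0+0+0+0+0+0+0+0+0+0+0+0+0+0+0+0 mod 2 = 0
  c[9] = d·G[:,9] = (00110000101101011001000010)·(00000100000000000000000000) mod 2 = 0+0+0+0+0+0+0+0+0+0+0+0+0+0+0+0+0+0+0+0+0+0+0+0+0+0 mod 2 = 0
  c[10] = d·G[:,10] = (00110000101101011001000010)·(00000010000000000000000000) mod 2 = 0+0+0+0+0+0+0+0+0+0+0+0+0+0+0+0+0+0+0+0+0+0+0+0+0+0 mod 2 = 0
  c[11] = d·G[:,11] = (00110000101101011001000010)·(00000001000000000000000000) mod 2 = 0+0+0+0+0+0+0+0+0+0+0+0+0+0+0+0+0+0+0+0+0+0+0+0+0+0 mod 2 = 0
  c[12] = d·G[:,12] = (00110000101101011001000010)·(00000000100000000000000000) mod 2 = 0+0+0+0+0+0+0+0+1+0+0+0+0+0+0+0+0+0+0+0+0+0+0+0+0+0 mod 2 = 1
  c[13] = d·G[:,13] = (00110000101101011001000010)·(00000000010000000000000000) mod 2 = 0+0+0+0+0+0+0+0+0+0+0+0+0+0+0+0+0+0+0+0+0+0+0+0+0+0 mod 2 = 0
  c[14] = d·G[:,14] = (00110000101101011001000010)·(00000000001000000000000000) mod 2 = 0+0+0+0+0+0+0+0+0+0+1+0+0+0+0+0+0+0+0+0+0+0+0+0+0+0 mod 2 = 1
  c[15] = d·G[:,15] = (00110000101101011001000010)·(00000000000111111111111111) mod 2 = 0+0+0+0+0+0+0+0+0+0+0+1+0+1+0+1+1+0+0+1+0+0+0+0+1+0 mod 2 = 0
  c[16] = d·G[:,16] = (00110000101101011001000010)·(00000000000100000000000000) mod 2 = 0+0+0+0+0+0+0+0+0+0+0+1+0+0+0+0+0+0+0+0+0+0+0+0+0+0 mod 2 = 1
  c[17] = d·G[:,17] = (00110000101101011001000010)·(00000000000010000000000000) mod 2 = 0+0+0+0+0+0+0+0+0+0+0+0+0+0+0+0+0+0+0+0+0+0+0+0+0+0 mod 2 = 0
  c[18] = d·G[:,18] = (00110000101101011001000010)·(00000000000001000000000000) mod 2 = 0+0+0+0+0+0+0+0+0+0+0+0+0+1+0+0+0+0+0+0+0+0+0+0+0+0 mod 2 = 1
  c[19] = d·G[:,19] = (00110000101101011001000010)·(00000000000000100000000000) mod 2 = 0+0+0+0+0+0+0+0+0+0+0+0+0+0+0+0+0+0+0+0+0+0+0+0+0+0 mod 2 = 0
  c[20] = d·G[:,20] = (00110000101101011001000010)·(00000000000000010000000000) mod 2 = 0+0+0+0+0+0+0+0+0+0+0+0+0+0+0+1+0+0+0+0+0+0+0+0+0+0 mod 2 = 1
  c[21] = d·G[:,21] = (00110000101101011001000010)·(00000000000000001000000000) mod 2 = 0+0+0+0+0+0+0+0+0+0+0+0+0+0+0+0+1+0+0+0+0+0+0+0+0+0 mod 2 = 1
  c[22] = d·G[:,22] = (00110000101101011001000010)·(00000000000000000100000000) mod 2 = 0+0+0+0+0+0+0+0+0+0+0+0+0+0+0+0+0+0+0+0+0+0+0+0+0+0 mod 2 = 0
  c[23] = d·G[:,23] = (00110000101101011001000010)·(00000000000000000010000000) mod 2 = 0+0+0+0+0+0+0+0+0+0+0+0+0+0+0+0+0+0+0+0+0+0+0+0+0+0 mod 2 = 0
  c[24] = d·G[:,24] = (00110000101101011001000010)·(00000000000000000001000000) mod 2 = 0+0+0+0+0+0+0+0+0+0+0+0+0+0+0+0+0+0+0+1+0+0+0+0+0+0 mod 2 = 1
  c[25] = d·G[:,25] = (00110000101101011001000010)·(00000000000000000000100000) mod 2 = 0+0+0+0+0+0+0+0+0+0+0+0+0+0+0+0+0+0+0+0+0+0+0+0+0+0 mod 2 = 0
  c[26] = d·G[:,26] = (00110000101101011001000010)·(00000000000000000000010000) mod 2 = 0+0+0+0+0+0+0+0+0+0+0+0+0+0+0+0+0+0+0+0+0+0+0+0+0+0 mod 2 = 0
  c[27] = d·G[:,27] = (00110000101101011001000010)·(00000000000000000000001000) mod 2 = 0+0+0+0+0+0+0+0+0+0+0+0+0+0+0+0+0+0+0+0+0+0+0+0+0+0 mod 2 = 0
  c[28] = d·G[:,28] = (00110000101101011001000010)·(00000000000000000000000100) mod 2 = 0+0+0+0+0+0+0+0+0+0+0+0+0+0+0+0+0+0+0+0+0+0+0+0+0+0 mod 2 = 0
  c[29] = d·G[:,29] = (00110000101101011001000010)·(00000000000000000000000010) mod 2 = 0+0+0+0+0+0+0+0+0+0+0+0+0+0+0+0+0+0+0+0+0+0+0+0+1+0 mod 2 = 1
  c[30] = d·G[:,30] = (00110000101101011001000010)·(00000000000000000000000001) mod 2 = 0+0+0+0+0+0+0+0+0+0+0+0+0+0+0+0+0+0+0+0+0+0+0+0+0+0 mod 2 = 0
Codeword = 1001011000001010101011001000010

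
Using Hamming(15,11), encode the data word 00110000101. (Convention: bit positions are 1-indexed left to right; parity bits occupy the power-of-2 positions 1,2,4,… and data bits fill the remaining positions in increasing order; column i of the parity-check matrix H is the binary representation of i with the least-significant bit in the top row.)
Codeword c = d · G (mod 2), d = 00110000101:
  c[0] = d·G[:,0] = (00110000101)·(11011010101) mod 2 = 0+0+0+1+0+0+0+0+1+0+1 mod 2 = 1
  c[1] = d·G[:,1] = (00110000101)·(10110110011) mod 2 = 0+0+1+1+0+0+0+0+0+0+1 mod 2 = 1
  c[2] = d·G[:,2] = (00110000101)·(10000000000) mod 2 = 0+0+0+0+0+0+0+0+0+0+0 mod 2 = 0
  c[3] = d·G[:,3] = (00110000101)·(01110001111) mod 2 = 0+0+1+1+0+0+0+0+1+0+1 mod 2 = 0
  c[4] = d·G[:,4] = (00110000101)·(01000000000) mod 2 = 0+0+0+0+0+0+0+0+0+0+0 mod 2 = 0
  c[5] = d·G[:,5] = (00110000101)·(00100000000) mod 2 = 0+0+1+0+0+0+0+0+0+0+0 mod 2 = 1
  c[6] = d·G[:,6] = (00110000101)·(00010000000) mod 2 = 0+0+0+1+0+0+0+0+0+0+0 mod 2 = 1
  c[7] = d·G[:,7] = (00110000101)·(00001111111) mod 2 = 0+0+0+0+0+0+0+0+1+0+1 mod 2 = 0
  c[8] = d·G[:,8] = (00110000101)·(00001000000) mod 2 = 0+0+0+0+0+0+0+0+0+0+0 mod 2 = 0
  c[9] = d·G[:,9] = (00110000101)·(00000100000) mod 2 = 0+0+0+0+0+0+0+0+0+0+0 mod 2 = 0
  c[10] = d·G[:,10] = (00110000101)·(00000010000) mod 2 = 0+0+0+0+0+0+0+0+0+0+0 mod 2 = 0
  c[11] = d·G[:,11] = (00110000101)·(00000001000) mod 2 = 0+0+0+0+0+0+0+0+0+0+0 mod 2 = 0
  c[12] = d·G[:,12] = (00110000101)·(00000000100) mod 2 = 0+0+0+0+0+0+0+0+1+0+0 mod 2 = 1
  c[13] = d·G[:,13] = (00110000101)·(00000000010) mod 2 = 0+0+0+0+0+0+0+0+0+0+0 mod 2 = 0
  c[14] = d·G[:,14] = (00110000101)·(00000000001) mod 2 = 0+0+0+0+0+0+0+0+0+0+1 mod 2 = 1
Codeword = 110001100000101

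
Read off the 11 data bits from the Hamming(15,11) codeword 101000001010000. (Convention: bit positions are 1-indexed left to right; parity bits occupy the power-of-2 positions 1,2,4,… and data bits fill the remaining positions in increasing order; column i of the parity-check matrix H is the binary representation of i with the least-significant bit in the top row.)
Parity bits occupy power-of-2 positions; data bits are at positions {3,5,6,7,9,10,11,12,13,14,15} (1-indexed).
Extract: c[3]=1 c[5]=0 c[6]=0 c[7]=0 c[9]=1 c[10]=0 c[11]=1 c[12]=0 c[13]=0 c[14]=0 c[15]=0
Data = 10001010000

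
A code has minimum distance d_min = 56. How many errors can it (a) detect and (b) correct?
(a) Detection requires d_min ≥ e+1, so e ≤ d_min − 1 = 55.
(b) Correction requires d_min ≥ 2t+1, so t ≤ ⌊(d_min − 1)/2⌋ = ⌊55/2⌋ = 27.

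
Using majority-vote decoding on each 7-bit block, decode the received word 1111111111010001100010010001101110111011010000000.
Split into 7-bit blocks and majority-vote each:
  block 1 = 1111111: 7 ones, 0 zeros → 1
  block 2 = 1110100: 4 ones, 3 zeros → 1
  block 3 = 0110001: 3 ones, 4 zeros → 0
  block 4 = 0010001: 2 ones, 5 zeros → 0
  block 5 = 1011101: 5 ones, 2 zeros → 1
  block 6 = 1101101: 5 ones, 2 zeros → 1
  block 7 = 0000000: 0 ones, 7 zeros → 0
Decoded = 1100110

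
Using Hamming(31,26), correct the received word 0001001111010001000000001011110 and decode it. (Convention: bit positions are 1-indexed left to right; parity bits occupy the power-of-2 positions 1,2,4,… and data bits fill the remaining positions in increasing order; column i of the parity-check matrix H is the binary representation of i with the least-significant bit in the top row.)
Syndrome s = H · r^T (mod 2), r = 0001001111010001000000001011110:
  s[0] = (1010101010101010101010101010101)·(0001001111010001000000001011110) mod 2 = 0+0+0+0+0+0+1+0+1+0+0+0+0+0+0+0+0+0+0+0+0+0+0+0+1+0+1+0+1+0+0 mod 2 = 1
  s[1] = (0110011001100110011001100110011)·(0001001111010001000000001011110) mod 2 = 0+0+0+0+0+0+1+0+0+1+0+0+0+0+0+0+0+0+0+0+0+0+0+0+0+0+1+0+0+1+0 mod 2 = 0
  s[2] = (0001111000011110000111100001111)·(0001001111010001000000001011110) mod 2 = 0+0+0+1+0+0+1+0+0+0+0+1+0+0+0+0+0+0+0+0+0+0+0+0+0+0+0+1+1+1+0 mod 2 = 0
  s[3] = (0000000111111110000000011111111)·(0001001111010001000000001011110) mod 2 = 0+0+0+0+0+0+0+1+1+1+0+1+0+0+0+0+0+0+0+0+0+0+0+0+1+0+1+1+1+1+0 mod 2 = 1
  s[4] = (0000000000000001111111111111111)·(0001001111010001000000001011110) mod 2 = 0+0+0+0+0+0+0+0+0+0+0+0+0+0+0+1+0+0+0+0+0+0+0+0+1+0+1+1+1+1+0 mod 2 = 0
Syndrome = 10010
Column 9 of H equals this syndrome → error at bit 9 (1-indexed).
Flip bit 9: 0001001111010001000000001011110 → 0001001101010001000000001011110
Extract data bits at positions {3,5,6,7,9,10,11,12,13,14,15,17,18,19,20,21,22,23,24,25,26,27,28,29,30,31}: 00010101000000000001011110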